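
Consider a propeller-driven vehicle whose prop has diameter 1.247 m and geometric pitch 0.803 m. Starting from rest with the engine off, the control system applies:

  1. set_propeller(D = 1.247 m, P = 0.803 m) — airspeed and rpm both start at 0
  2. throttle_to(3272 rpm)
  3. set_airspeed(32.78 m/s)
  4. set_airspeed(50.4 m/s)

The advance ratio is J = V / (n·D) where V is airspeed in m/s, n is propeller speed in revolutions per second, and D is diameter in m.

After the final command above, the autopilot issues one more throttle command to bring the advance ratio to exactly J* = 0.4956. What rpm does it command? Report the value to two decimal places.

rpm = 4893.10

set_propeller: D = 1.247 m, P = 0.803 m (p = P/D = 0.643945); state ← (V=0, rpm=0)
throttle_to(3272): rpm ← 3272
set_airspeed(32.78): V ← 32.78 m/s
set_airspeed(50.4): V ← 50.4 m/s
final state: V = 50.4 m/s, rpm = 3272 → n = rpm/60 = 54.533333 rev/s
target J* = 0.4956; solve J* = V/(n·D) for n: n = V/(J*·D) = 50.4/(0.4956 × 1.247) = 81.551656 rev/s
rpm = 60·n = 4893.099371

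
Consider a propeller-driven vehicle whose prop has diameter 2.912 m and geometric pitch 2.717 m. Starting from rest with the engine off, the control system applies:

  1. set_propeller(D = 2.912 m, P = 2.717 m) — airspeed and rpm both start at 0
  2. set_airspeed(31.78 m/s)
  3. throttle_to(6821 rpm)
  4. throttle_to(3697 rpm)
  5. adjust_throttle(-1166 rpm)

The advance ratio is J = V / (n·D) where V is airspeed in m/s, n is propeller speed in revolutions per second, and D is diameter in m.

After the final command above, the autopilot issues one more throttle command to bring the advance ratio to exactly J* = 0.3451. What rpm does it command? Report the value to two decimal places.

set_propeller: D = 2.912 m, P = 2.717 m (p = P/D = 0.933036); state ← (V=0, rpm=0)
set_airspeed(31.78): V ← 31.78 m/s
throttle_to(6821): rpm ← 6821
throttle_to(3697): rpm ← 3697
adjust_throttle(-1166): rpm ← 3697 -1166 = 2531
final state: V = 31.78 m/s, rpm = 2531 → n = rpm/60 = 42.183333 rev/s
target J* = 0.3451; solve J* = V/(n·D) for n: n = V/(J*·D) = 31.78/(0.3451 × 2.912) = 31.624055 rev/s
rpm = 60·n = 1897.443327

rpm = 1897.44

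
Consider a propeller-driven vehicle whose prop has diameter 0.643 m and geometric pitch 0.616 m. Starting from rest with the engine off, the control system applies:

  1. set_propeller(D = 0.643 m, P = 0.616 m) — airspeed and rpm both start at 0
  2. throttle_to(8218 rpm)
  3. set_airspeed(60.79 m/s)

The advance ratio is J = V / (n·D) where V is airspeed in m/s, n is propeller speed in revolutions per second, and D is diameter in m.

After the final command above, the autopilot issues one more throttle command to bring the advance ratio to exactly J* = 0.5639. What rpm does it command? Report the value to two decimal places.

set_propeller: D = 0.643 m, P = 0.616 m (p = P/D = 0.958009); state ← (V=0, rpm=0)
throttle_to(8218): rpm ← 8218
set_airspeed(60.79): V ← 60.79 m/s
final state: V = 60.79 m/s, rpm = 8218 → n = rpm/60 = 136.966667 rev/s
target J* = 0.5639; solve J* = V/(n·D) for n: n = V/(J*·D) = 60.79/(0.5639 × 0.643) = 167.655991 rev/s
rpm = 60·n = 10059.359432

rpm = 10059.36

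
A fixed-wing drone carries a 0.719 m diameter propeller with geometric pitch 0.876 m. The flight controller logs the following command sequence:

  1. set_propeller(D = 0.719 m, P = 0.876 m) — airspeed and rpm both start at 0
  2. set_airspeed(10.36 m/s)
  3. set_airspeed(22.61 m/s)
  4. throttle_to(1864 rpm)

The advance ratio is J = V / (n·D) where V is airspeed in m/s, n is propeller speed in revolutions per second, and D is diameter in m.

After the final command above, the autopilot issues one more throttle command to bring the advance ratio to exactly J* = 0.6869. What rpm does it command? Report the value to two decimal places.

rpm = 2746.81

set_propeller: D = 0.719 m, P = 0.876 m (p = P/D = 1.218359); state ← (V=0, rpm=0)
set_airspeed(10.36): V ← 10.36 m/s
set_airspeed(22.61): V ← 22.61 m/s
throttle_to(1864): rpm ← 1864
final state: V = 22.61 m/s, rpm = 1864 → n = rpm/60 = 31.066667 rev/s
target J* = 0.6869; solve J* = V/(n·D) for n: n = V/(J*·D) = 22.61/(0.6869 × 0.719) = 45.780250 rev/s
rpm = 60·n = 2746.814972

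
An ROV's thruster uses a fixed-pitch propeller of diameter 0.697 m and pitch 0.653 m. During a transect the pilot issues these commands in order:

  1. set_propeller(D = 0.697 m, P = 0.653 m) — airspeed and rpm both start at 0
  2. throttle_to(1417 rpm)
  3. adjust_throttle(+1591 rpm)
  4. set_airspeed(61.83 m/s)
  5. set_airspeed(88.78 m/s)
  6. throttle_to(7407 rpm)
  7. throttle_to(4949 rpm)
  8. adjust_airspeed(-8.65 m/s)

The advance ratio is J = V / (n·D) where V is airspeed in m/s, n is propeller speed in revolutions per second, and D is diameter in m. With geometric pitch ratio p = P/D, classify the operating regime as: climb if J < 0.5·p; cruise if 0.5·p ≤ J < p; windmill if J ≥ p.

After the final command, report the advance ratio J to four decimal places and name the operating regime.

set_propeller: D = 0.697 m, P = 0.653 m (p = P/D = 0.936872); state ← (V=0, rpm=0)
throttle_to(1417): rpm ← 1417
adjust_throttle(+1591): rpm ← 1417 +1591 = 3008
set_airspeed(61.83): V ← 61.83 m/s
set_airspeed(88.78): V ← 88.78 m/s
throttle_to(7407): rpm ← 7407
throttle_to(4949): rpm ← 4949
adjust_airspeed(-8.65): V ← 88.78 -8.65 = 80.13 m/s
final state: V = 80.13 m/s, rpm = 4949 → n = rpm/60 = 82.483333 rev/s
J = V / (n·D) = 80.13 / (82.483333 × 0.697) = 1.393786
regime bands: climb J<0.4684 | cruise [0.4684, 0.9369) | windmill J≥0.9369
J = 1.3938 → windmill

J = 1.3938, regime = windmill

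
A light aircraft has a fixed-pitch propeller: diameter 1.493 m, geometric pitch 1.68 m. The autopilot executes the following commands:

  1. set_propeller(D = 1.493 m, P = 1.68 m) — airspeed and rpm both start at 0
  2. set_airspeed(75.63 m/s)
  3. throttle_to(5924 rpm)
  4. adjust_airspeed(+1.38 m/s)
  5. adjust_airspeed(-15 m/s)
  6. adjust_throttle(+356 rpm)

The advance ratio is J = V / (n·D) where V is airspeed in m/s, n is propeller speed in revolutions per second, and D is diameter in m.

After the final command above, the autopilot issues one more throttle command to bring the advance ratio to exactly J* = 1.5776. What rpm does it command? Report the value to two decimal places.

set_propeller: D = 1.493 m, P = 1.68 m (p = P/D = 1.125251); state ← (V=0, rpm=0)
set_airspeed(75.63): V ← 75.63 m/s
throttle_to(5924): rpm ← 5924
adjust_airspeed(+1.38): V ← 75.63 +1.38 = 77.01 m/s
adjust_airspeed(-15): V ← 77.01 -15 = 62.01 m/s
adjust_throttle(+356): rpm ← 5924 +356 = 6280
final state: V = 62.01 m/s, rpm = 6280 → n = rpm/60 = 104.666667 rev/s
target J* = 1.5776; solve J* = V/(n·D) for n: n = V/(J*·D) = 62.01/(1.5776 × 1.493) = 26.327221 rev/s
rpm = 60·n = 1579.633285

rpm = 1579.63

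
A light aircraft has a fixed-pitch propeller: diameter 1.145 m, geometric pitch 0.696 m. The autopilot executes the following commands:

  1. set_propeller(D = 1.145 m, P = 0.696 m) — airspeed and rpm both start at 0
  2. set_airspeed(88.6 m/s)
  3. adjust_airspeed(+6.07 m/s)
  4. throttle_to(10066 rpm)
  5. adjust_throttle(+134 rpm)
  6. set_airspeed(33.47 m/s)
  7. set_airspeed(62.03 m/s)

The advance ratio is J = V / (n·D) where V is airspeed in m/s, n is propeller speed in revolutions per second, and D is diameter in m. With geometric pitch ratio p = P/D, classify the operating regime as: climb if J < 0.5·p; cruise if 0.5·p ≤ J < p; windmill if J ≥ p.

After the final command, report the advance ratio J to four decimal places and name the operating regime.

J = 0.3187, regime = cruise

set_propeller: D = 1.145 m, P = 0.696 m (p = P/D = 0.607860); state ← (V=0, rpm=0)
set_airspeed(88.6): V ← 88.6 m/s
adjust_airspeed(+6.07): V ← 88.6 +6.07 = 94.67 m/s
throttle_to(10066): rpm ← 10066
adjust_throttle(+134): rpm ← 10066 +134 = 10200
set_airspeed(33.47): V ← 33.47 m/s
set_airspeed(62.03): V ← 62.03 m/s
final state: V = 62.03 m/s, rpm = 10200 → n = rpm/60 = 170.000000 rev/s
J = V / (n·D) = 62.03 / (170.000000 × 1.145) = 0.318675
regime bands: climb J<0.3039 | cruise [0.3039, 0.6079) | windmill J≥0.6079
J = 0.3187 → cruise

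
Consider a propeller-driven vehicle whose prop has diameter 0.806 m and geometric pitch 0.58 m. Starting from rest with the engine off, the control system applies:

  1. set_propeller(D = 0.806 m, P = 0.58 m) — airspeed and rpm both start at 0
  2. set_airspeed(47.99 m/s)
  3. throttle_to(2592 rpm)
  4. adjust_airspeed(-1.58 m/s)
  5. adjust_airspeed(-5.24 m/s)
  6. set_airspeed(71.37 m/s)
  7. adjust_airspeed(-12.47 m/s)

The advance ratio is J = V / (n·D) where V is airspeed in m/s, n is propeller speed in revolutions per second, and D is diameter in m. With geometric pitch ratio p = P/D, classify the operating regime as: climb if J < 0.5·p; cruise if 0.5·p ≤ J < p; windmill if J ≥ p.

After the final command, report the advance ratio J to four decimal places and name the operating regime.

J = 1.6916, regime = windmill

set_propeller: D = 0.806 m, P = 0.58 m (p = P/D = 0.719603); state ← (V=0, rpm=0)
set_airspeed(47.99): V ← 47.99 m/s
throttle_to(2592): rpm ← 2592
adjust_airspeed(-1.58): V ← 47.99 -1.58 = 46.41 m/s
adjust_airspeed(-5.24): V ← 46.41 -5.24 = 41.17 m/s
set_airspeed(71.37): V ← 71.37 m/s
adjust_airspeed(-12.47): V ← 71.37 -12.47 = 58.9 m/s
final state: V = 58.9 m/s, rpm = 2592 → n = rpm/60 = 43.200000 rev/s
J = V / (n·D) = 58.9 / (43.200000 × 0.806) = 1.691595
regime bands: climb J<0.3598 | cruise [0.3598, 0.7196) | windmill J≥0.7196
J = 1.6916 → windmill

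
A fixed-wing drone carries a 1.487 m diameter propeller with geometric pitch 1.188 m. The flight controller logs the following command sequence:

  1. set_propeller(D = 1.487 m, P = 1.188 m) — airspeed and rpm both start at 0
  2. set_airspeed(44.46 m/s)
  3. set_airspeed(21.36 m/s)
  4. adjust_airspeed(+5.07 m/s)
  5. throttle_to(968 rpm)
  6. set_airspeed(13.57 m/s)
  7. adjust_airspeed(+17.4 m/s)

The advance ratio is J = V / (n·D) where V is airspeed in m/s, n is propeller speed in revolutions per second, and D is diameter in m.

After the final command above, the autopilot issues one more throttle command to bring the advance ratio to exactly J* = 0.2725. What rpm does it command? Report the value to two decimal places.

rpm = 4585.80

set_propeller: D = 1.487 m, P = 1.188 m (p = P/D = 0.798924); state ← (V=0, rpm=0)
set_airspeed(44.46): V ← 44.46 m/s
set_airspeed(21.36): V ← 21.36 m/s
adjust_airspeed(+5.07): V ← 21.36 +5.07 = 26.43 m/s
throttle_to(968): rpm ← 968
set_airspeed(13.57): V ← 13.57 m/s
adjust_airspeed(+17.4): V ← 13.57 +17.4 = 30.97 m/s
final state: V = 30.97 m/s, rpm = 968 → n = rpm/60 = 16.133333 rev/s
target J* = 0.2725; solve J* = V/(n·D) for n: n = V/(J*·D) = 30.97/(0.2725 × 1.487) = 76.429977 rev/s
rpm = 60·n = 4585.798634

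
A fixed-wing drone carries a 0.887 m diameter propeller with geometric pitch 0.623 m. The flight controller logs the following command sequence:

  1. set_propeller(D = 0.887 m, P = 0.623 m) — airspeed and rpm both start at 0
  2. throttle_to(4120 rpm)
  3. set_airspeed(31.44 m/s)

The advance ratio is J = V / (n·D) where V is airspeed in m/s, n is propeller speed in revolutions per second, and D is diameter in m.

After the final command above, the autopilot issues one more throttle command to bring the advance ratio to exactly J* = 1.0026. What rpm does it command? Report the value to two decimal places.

rpm = 2121.20

set_propeller: D = 0.887 m, P = 0.623 m (p = P/D = 0.702368); state ← (V=0, rpm=0)
throttle_to(4120): rpm ← 4120
set_airspeed(31.44): V ← 31.44 m/s
final state: V = 31.44 m/s, rpm = 4120 → n = rpm/60 = 68.666667 rev/s
target J* = 1.0026; solve J* = V/(n·D) for n: n = V/(J*·D) = 31.44/(1.0026 × 0.887) = 35.353402 rev/s
rpm = 60·n = 2121.204148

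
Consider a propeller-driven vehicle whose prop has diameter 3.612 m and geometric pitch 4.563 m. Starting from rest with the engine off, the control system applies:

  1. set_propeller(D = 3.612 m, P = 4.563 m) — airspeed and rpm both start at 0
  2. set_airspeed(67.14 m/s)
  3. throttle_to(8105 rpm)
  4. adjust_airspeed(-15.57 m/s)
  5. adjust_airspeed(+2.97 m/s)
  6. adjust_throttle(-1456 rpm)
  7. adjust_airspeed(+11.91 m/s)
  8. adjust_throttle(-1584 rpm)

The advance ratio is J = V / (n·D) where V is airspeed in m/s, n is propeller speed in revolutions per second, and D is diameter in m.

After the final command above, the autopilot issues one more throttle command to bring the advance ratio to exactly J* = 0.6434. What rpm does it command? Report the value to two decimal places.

rpm = 1715.61

set_propeller: D = 3.612 m, P = 4.563 m (p = P/D = 1.263289); state ← (V=0, rpm=0)
set_airspeed(67.14): V ← 67.14 m/s
throttle_to(8105): rpm ← 8105
adjust_airspeed(-15.57): V ← 67.14 -15.57 = 51.57 m/s
adjust_airspeed(+2.97): V ← 51.57 +2.97 = 54.54 m/s
adjust_throttle(-1456): rpm ← 8105 -1456 = 6649
adjust_airspeed(+11.91): V ← 54.54 +11.91 = 66.45 m/s
adjust_throttle(-1584): rpm ← 6649 -1584 = 5065
final state: V = 66.45 m/s, rpm = 5065 → n = rpm/60 = 84.416667 rev/s
target J* = 0.6434; solve J* = V/(n·D) for n: n = V/(J*·D) = 66.45/(0.6434 × 3.612) = 28.593426 rev/s
rpm = 60·n = 1715.605530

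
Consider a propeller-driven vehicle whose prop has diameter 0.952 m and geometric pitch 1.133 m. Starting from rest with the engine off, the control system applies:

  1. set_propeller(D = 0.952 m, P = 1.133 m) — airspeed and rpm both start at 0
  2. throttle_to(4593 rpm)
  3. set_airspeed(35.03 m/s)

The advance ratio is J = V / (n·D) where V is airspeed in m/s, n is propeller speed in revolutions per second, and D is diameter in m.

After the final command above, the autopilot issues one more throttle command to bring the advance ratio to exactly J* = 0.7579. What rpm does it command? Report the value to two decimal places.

rpm = 2913.01

set_propeller: D = 0.952 m, P = 1.133 m (p = P/D = 1.190126); state ← (V=0, rpm=0)
throttle_to(4593): rpm ← 4593
set_airspeed(35.03): V ← 35.03 m/s
final state: V = 35.03 m/s, rpm = 4593 → n = rpm/60 = 76.550000 rev/s
target J* = 0.7579; solve J* = V/(n·D) for n: n = V/(J*·D) = 35.03/(0.7579 × 0.952) = 48.550229 rev/s
rpm = 60·n = 2913.013734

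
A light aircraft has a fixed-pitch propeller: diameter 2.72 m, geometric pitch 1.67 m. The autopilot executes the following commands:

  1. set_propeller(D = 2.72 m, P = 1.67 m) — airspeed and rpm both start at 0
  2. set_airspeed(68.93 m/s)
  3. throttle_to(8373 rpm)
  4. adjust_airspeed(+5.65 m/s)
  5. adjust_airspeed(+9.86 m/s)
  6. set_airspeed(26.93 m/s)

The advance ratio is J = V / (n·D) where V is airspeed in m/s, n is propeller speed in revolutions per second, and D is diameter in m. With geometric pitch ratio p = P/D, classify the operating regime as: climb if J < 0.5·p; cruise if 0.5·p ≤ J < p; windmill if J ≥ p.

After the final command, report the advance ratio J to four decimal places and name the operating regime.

set_propeller: D = 2.72 m, P = 1.67 m (p = P/D = 0.613971); state ← (V=0, rpm=0)
set_airspeed(68.93): V ← 68.93 m/s
throttle_to(8373): rpm ← 8373
adjust_airspeed(+5.65): V ← 68.93 +5.65 = 74.58 m/s
adjust_airspeed(+9.86): V ← 74.58 +9.86 = 84.44 m/s
set_airspeed(26.93): V ← 26.93 m/s
final state: V = 26.93 m/s, rpm = 8373 → n = rpm/60 = 139.550000 rev/s
J = V / (n·D) = 26.93 / (139.550000 × 2.72) = 0.070948
regime bands: climb J<0.3070 | cruise [0.3070, 0.6140) | windmill J≥0.6140
J = 0.0709 → climb

J = 0.0709, regime = climb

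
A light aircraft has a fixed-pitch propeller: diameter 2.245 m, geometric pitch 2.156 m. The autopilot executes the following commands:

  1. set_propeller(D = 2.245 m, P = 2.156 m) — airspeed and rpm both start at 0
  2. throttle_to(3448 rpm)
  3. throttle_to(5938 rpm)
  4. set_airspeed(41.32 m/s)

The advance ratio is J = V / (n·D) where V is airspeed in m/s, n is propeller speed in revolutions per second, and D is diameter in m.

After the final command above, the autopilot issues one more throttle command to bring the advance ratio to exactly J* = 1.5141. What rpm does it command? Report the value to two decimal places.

rpm = 729.36

set_propeller: D = 2.245 m, P = 2.156 m (p = P/D = 0.960356); state ← (V=0, rpm=0)
throttle_to(3448): rpm ← 3448
throttle_to(5938): rpm ← 5938
set_airspeed(41.32): V ← 41.32 m/s
final state: V = 41.32 m/s, rpm = 5938 → n = rpm/60 = 98.966667 rev/s
target J* = 1.5141; solve J* = V/(n·D) for n: n = V/(J*·D) = 41.32/(1.5141 × 2.245) = 12.155964 rev/s
rpm = 60·n = 729.357845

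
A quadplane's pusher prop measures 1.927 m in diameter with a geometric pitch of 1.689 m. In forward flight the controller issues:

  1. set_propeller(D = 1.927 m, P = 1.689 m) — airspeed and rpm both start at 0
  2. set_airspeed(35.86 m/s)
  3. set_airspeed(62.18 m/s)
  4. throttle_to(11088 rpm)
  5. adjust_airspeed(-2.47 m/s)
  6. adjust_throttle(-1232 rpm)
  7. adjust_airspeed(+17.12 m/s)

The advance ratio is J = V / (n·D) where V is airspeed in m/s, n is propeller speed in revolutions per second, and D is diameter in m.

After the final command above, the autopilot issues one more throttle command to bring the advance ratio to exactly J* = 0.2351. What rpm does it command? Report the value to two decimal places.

set_propeller: D = 1.927 m, P = 1.689 m (p = P/D = 0.876492); state ← (V=0, rpm=0)
set_airspeed(35.86): V ← 35.86 m/s
set_airspeed(62.18): V ← 62.18 m/s
throttle_to(11088): rpm ← 11088
adjust_airspeed(-2.47): V ← 62.18 -2.47 = 59.71 m/s
adjust_throttle(-1232): rpm ← 11088 -1232 = 9856
adjust_airspeed(+17.12): V ← 59.71 +17.12 = 76.83 m/s
final state: V = 76.83 m/s, rpm = 9856 → n = rpm/60 = 164.266667 rev/s
target J* = 0.2351; solve J* = V/(n·D) for n: n = V/(J*·D) = 76.83/(0.2351 × 1.927) = 169.588535 rev/s
rpm = 60·n = 10175.312121

rpm = 10175.31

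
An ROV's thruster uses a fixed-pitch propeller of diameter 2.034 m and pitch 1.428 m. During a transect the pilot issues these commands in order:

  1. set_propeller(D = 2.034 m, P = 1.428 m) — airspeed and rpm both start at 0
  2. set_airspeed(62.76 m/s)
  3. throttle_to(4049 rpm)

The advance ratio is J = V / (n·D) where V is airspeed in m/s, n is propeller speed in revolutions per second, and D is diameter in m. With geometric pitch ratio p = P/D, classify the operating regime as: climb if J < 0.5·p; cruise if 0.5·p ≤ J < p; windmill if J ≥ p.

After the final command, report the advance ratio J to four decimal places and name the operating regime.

J = 0.4572, regime = cruise

set_propeller: D = 2.034 m, P = 1.428 m (p = P/D = 0.702065); state ← (V=0, rpm=0)
set_airspeed(62.76): V ← 62.76 m/s
throttle_to(4049): rpm ← 4049
final state: V = 62.76 m/s, rpm = 4049 → n = rpm/60 = 67.483333 rev/s
J = V / (n·D) = 62.76 / (67.483333 × 2.034) = 0.457231
regime bands: climb J<0.3510 | cruise [0.3510, 0.7021) | windmill J≥0.7021
J = 0.4572 → cruise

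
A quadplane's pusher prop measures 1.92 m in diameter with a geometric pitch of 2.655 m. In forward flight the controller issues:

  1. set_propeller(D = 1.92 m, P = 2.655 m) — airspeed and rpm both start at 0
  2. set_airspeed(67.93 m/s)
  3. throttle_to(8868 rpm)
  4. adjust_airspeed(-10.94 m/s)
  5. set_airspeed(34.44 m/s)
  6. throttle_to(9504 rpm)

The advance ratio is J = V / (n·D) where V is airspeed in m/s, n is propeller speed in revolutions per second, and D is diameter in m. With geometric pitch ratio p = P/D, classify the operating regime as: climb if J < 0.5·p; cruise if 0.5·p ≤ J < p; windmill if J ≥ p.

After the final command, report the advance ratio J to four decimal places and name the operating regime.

set_propeller: D = 1.92 m, P = 2.655 m (p = P/D = 1.382812); state ← (V=0, rpm=0)
set_airspeed(67.93): V ← 67.93 m/s
throttle_to(8868): rpm ← 8868
adjust_airspeed(-10.94): V ← 67.93 -10.94 = 56.99 m/s
set_airspeed(34.44): V ← 34.44 m/s
throttle_to(9504): rpm ← 9504
final state: V = 34.44 m/s, rpm = 9504 → n = rpm/60 = 158.400000 rev/s
J = V / (n·D) = 34.44 / (158.400000 × 1.92) = 0.113242
regime bands: climb J<0.6914 | cruise [0.6914, 1.3828) | windmill J≥1.3828
J = 0.1132 → climb

J = 0.1132, regime = climb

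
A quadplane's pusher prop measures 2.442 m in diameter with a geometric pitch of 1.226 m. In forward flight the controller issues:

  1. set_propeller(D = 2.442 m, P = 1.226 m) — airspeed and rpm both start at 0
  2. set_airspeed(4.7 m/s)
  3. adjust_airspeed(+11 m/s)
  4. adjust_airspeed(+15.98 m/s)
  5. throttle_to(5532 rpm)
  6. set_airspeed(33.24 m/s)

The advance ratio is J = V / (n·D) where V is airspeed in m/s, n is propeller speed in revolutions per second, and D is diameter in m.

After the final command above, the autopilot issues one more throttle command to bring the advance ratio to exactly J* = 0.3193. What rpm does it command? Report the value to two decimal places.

rpm = 2557.81

set_propeller: D = 2.442 m, P = 1.226 m (p = P/D = 0.502048); state ← (V=0, rpm=0)
set_airspeed(4.7): V ← 4.7 m/s
adjust_airspeed(+11): V ← 4.7 +11 = 15.7 m/s
adjust_airspeed(+15.98): V ← 15.7 +15.98 = 31.68 m/s
throttle_to(5532): rpm ← 5532
set_airspeed(33.24): V ← 33.24 m/s
final state: V = 33.24 m/s, rpm = 5532 → n = rpm/60 = 92.200000 rev/s
target J* = 0.3193; solve J* = V/(n·D) for n: n = V/(J*·D) = 33.24/(0.3193 × 2.442) = 42.630108 rev/s
rpm = 60·n = 2557.806504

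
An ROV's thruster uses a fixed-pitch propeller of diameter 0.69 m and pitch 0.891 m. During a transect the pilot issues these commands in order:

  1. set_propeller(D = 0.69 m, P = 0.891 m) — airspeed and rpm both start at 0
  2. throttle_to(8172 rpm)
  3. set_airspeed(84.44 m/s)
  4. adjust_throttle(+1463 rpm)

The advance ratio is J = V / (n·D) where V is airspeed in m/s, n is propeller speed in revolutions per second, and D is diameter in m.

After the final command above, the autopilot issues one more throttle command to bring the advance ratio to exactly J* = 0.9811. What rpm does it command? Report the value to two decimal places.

set_propeller: D = 0.69 m, P = 0.891 m (p = P/D = 1.291304); state ← (V=0, rpm=0)
throttle_to(8172): rpm ← 8172
set_airspeed(84.44): V ← 84.44 m/s
adjust_throttle(+1463): rpm ← 8172 +1463 = 9635
final state: V = 84.44 m/s, rpm = 9635 → n = rpm/60 = 160.583333 rev/s
target J* = 0.9811; solve J* = V/(n·D) for n: n = V/(J*·D) = 84.44/(0.9811 × 0.69) = 124.734290 rev/s
rpm = 60·n = 7484.057380

rpm = 7484.06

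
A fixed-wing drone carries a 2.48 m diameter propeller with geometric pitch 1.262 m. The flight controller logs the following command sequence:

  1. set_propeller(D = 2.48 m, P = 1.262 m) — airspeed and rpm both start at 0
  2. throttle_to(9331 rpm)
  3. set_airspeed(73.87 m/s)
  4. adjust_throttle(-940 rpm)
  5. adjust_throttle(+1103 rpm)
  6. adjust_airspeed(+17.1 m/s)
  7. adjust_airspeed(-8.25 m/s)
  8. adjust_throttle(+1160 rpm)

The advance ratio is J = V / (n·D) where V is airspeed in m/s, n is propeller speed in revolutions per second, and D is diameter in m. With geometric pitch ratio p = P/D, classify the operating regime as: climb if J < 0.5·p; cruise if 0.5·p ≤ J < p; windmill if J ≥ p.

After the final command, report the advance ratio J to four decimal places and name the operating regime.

set_propeller: D = 2.48 m, P = 1.262 m (p = P/D = 0.508871); state ← (V=0, rpm=0)
throttle_to(9331): rpm ← 9331
set_airspeed(73.87): V ← 73.87 m/s
adjust_throttle(-940): rpm ← 9331 -940 = 8391
adjust_throttle(+1103): rpm ← 8391 +1103 = 9494
adjust_airspeed(+17.1): V ← 73.87 +17.1 = 90.97 m/s
adjust_airspeed(-8.25): V ← 90.97 -8.25 = 82.72 m/s
adjust_throttle(+1160): rpm ← 9494 +1160 = 10654
final state: V = 82.72 m/s, rpm = 10654 → n = rpm/60 = 177.566667 rev/s
J = V / (n·D) = 82.72 / (177.566667 × 2.48) = 0.187844
regime bands: climb J<0.2544 | cruise [0.2544, 0.5089) | windmill J≥0.5089
J = 0.1878 → climb

J = 0.1878, regime = climb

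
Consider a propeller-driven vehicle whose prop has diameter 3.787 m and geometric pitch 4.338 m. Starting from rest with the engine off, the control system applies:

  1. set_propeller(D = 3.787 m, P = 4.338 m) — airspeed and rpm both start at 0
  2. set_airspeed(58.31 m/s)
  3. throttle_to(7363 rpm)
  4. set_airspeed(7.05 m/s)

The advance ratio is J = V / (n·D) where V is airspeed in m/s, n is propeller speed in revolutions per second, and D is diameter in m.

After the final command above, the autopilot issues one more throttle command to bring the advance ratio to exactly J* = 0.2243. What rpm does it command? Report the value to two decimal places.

set_propeller: D = 3.787 m, P = 4.338 m (p = P/D = 1.145498); state ← (V=0, rpm=0)
set_airspeed(58.31): V ← 58.31 m/s
throttle_to(7363): rpm ← 7363
set_airspeed(7.05): V ← 7.05 m/s
final state: V = 7.05 m/s, rpm = 7363 → n = rpm/60 = 122.716667 rev/s
target J* = 0.2243; solve J* = V/(n·D) for n: n = V/(J*·D) = 7.05/(0.2243 × 3.787) = 8.299741 rev/s
rpm = 60·n = 497.984458

rpm = 497.98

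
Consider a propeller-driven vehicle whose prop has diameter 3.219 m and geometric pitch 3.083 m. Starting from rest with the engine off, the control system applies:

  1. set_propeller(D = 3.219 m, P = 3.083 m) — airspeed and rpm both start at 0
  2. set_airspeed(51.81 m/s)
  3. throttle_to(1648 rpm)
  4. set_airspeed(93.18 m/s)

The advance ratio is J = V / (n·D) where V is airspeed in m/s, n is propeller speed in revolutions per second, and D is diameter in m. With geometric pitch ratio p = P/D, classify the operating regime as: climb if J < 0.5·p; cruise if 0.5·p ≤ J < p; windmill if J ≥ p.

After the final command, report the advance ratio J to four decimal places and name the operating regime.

set_propeller: D = 3.219 m, P = 3.083 m (p = P/D = 0.957751); state ← (V=0, rpm=0)
set_airspeed(51.81): V ← 51.81 m/s
throttle_to(1648): rpm ← 1648
set_airspeed(93.18): V ← 93.18 m/s
final state: V = 93.18 m/s, rpm = 1648 → n = rpm/60 = 27.466667 rev/s
J = V / (n·D) = 93.18 / (27.466667 × 3.219) = 1.053891
regime bands: climb J<0.4789 | cruise [0.4789, 0.9578) | windmill J≥0.9578
J = 1.0539 → windmill

J = 1.0539, regime = windmill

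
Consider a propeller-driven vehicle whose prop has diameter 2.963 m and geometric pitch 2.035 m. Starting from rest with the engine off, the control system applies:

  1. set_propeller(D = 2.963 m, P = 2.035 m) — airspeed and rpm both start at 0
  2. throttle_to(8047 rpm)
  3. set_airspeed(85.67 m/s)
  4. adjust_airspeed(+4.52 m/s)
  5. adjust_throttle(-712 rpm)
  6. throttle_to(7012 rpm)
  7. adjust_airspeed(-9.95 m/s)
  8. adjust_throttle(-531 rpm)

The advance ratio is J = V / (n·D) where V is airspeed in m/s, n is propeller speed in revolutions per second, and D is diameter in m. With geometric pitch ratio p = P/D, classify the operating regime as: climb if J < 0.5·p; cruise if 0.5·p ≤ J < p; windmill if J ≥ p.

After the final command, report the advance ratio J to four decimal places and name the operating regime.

set_propeller: D = 2.963 m, P = 2.035 m (p = P/D = 0.686804); state ← (V=0, rpm=0)
throttle_to(8047): rpm ← 8047
set_airspeed(85.67): V ← 85.67 m/s
adjust_airspeed(+4.52): V ← 85.67 +4.52 = 90.19 m/s
adjust_throttle(-712): rpm ← 8047 -712 = 7335
throttle_to(7012): rpm ← 7012
adjust_airspeed(-9.95): V ← 90.19 -9.95 = 80.24 m/s
adjust_throttle(-531): rpm ← 7012 -531 = 6481
final state: V = 80.24 m/s, rpm = 6481 → n = rpm/60 = 108.016667 rev/s
J = V / (n·D) = 80.24 / (108.016667 × 2.963) = 0.250708
regime bands: climb J<0.3434 | cruise [0.3434, 0.6868) | windmill J≥0.6868
J = 0.2507 → climb

J = 0.2507, regime = climb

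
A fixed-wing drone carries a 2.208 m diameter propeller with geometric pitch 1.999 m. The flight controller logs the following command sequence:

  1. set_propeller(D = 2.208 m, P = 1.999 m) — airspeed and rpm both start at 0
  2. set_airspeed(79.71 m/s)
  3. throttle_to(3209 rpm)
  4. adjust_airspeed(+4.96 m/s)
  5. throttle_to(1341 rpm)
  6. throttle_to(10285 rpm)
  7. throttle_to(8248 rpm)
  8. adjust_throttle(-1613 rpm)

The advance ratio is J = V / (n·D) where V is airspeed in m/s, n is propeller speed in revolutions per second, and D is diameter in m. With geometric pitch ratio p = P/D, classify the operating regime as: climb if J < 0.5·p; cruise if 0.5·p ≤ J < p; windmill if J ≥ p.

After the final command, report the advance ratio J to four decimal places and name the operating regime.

set_propeller: D = 2.208 m, P = 1.999 m (p = P/D = 0.905344); state ← (V=0, rpm=0)
set_airspeed(79.71): V ← 79.71 m/s
throttle_to(3209): rpm ← 3209
adjust_airspeed(+4.96): V ← 79.71 +4.96 = 84.67 m/s
throttle_to(1341): rpm ← 1341
throttle_to(10285): rpm ← 10285
throttle_to(8248): rpm ← 8248
adjust_throttle(-1613): rpm ← 8248 -1613 = 6635
final state: V = 84.67 m/s, rpm = 6635 → n = rpm/60 = 110.583333 rev/s
J = V / (n·D) = 84.67 / (110.583333 × 2.208) = 0.346769
regime bands: climb J<0.4527 | cruise [0.4527, 0.9053) | windmill J≥0.9053
J = 0.3468 → climb

J = 0.3468, regime = climb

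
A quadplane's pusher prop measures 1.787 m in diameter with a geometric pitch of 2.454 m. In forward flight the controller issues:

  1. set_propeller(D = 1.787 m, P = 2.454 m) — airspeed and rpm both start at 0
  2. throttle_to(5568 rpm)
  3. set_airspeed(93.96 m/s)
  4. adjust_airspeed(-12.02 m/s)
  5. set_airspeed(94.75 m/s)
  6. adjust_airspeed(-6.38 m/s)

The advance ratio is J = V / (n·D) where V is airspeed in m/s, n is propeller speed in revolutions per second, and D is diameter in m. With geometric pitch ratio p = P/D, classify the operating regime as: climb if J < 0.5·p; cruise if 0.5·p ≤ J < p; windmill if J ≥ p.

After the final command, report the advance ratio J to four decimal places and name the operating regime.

J = 0.5329, regime = climb

set_propeller: D = 1.787 m, P = 2.454 m (p = P/D = 1.373251); state ← (V=0, rpm=0)
throttle_to(5568): rpm ← 5568
set_airspeed(93.96): V ← 93.96 m/s
adjust_airspeed(-12.02): V ← 93.96 -12.02 = 81.94 m/s
set_airspeed(94.75): V ← 94.75 m/s
adjust_airspeed(-6.38): V ← 94.75 -6.38 = 88.37 m/s
final state: V = 88.37 m/s, rpm = 5568 → n = rpm/60 = 92.800000 rev/s
J = V / (n·D) = 88.37 / (92.800000 × 1.787) = 0.532884
regime bands: climb J<0.6866 | cruise [0.6866, 1.3733) | windmill J≥1.3733
J = 0.5329 → climb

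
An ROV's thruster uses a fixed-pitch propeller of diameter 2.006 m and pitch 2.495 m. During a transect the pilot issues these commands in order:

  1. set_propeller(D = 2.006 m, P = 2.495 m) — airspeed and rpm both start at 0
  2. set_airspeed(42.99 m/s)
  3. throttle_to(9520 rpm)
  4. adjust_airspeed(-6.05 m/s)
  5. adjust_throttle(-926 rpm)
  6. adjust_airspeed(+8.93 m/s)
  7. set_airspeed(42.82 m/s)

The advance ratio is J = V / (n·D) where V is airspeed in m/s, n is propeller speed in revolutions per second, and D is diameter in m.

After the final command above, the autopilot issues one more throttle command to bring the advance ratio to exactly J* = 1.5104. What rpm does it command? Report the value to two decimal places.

rpm = 847.96

set_propeller: D = 2.006 m, P = 2.495 m (p = P/D = 1.243769); state ← (V=0, rpm=0)
set_airspeed(42.99): V ← 42.99 m/s
throttle_to(9520): rpm ← 9520
adjust_airspeed(-6.05): V ← 42.99 -6.05 = 36.94 m/s
adjust_throttle(-926): rpm ← 9520 -926 = 8594
adjust_airspeed(+8.93): V ← 36.94 +8.93 = 45.87 m/s
set_airspeed(42.82): V ← 42.82 m/s
final state: V = 42.82 m/s, rpm = 8594 → n = rpm/60 = 143.233333 rev/s
target J* = 1.5104; solve J* = V/(n·D) for n: n = V/(J*·D) = 42.82/(1.5104 × 2.006) = 14.132655 rev/s
rpm = 60·n = 847.959300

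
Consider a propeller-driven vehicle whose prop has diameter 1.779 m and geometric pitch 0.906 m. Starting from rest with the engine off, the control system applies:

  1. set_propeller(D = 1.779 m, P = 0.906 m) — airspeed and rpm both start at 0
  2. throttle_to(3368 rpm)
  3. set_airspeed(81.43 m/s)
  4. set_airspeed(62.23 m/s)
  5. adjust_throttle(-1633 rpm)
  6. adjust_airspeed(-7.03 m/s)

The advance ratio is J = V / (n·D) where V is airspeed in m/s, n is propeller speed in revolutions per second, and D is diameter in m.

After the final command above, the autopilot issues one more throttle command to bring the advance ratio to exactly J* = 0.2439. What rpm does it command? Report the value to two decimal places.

set_propeller: D = 1.779 m, P = 0.906 m (p = P/D = 0.509275); state ← (V=0, rpm=0)
throttle_to(3368): rpm ← 3368
set_airspeed(81.43): V ← 81.43 m/s
set_airspeed(62.23): V ← 62.23 m/s
adjust_throttle(-1633): rpm ← 3368 -1633 = 1735
adjust_airspeed(-7.03): V ← 62.23 -7.03 = 55.2 m/s
final state: V = 55.2 m/s, rpm = 1735 → n = rpm/60 = 28.916667 rev/s
target J* = 0.2439; solve J* = V/(n·D) for n: n = V/(J*·D) = 55.2/(0.2439 × 1.779) = 127.218810 rev/s
rpm = 60·n = 7633.128608

rpm = 7633.13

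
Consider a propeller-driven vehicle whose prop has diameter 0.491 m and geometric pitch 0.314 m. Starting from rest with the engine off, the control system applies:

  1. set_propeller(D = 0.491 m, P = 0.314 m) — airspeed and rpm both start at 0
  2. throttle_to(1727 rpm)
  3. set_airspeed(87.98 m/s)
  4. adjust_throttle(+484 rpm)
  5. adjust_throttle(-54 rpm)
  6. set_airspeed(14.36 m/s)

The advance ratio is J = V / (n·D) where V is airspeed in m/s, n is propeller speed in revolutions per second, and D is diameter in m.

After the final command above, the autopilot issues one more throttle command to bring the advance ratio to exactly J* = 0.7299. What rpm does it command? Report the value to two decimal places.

set_propeller: D = 0.491 m, P = 0.314 m (p = P/D = 0.639511); state ← (V=0, rpm=0)
throttle_to(1727): rpm ← 1727
set_airspeed(87.98): V ← 87.98 m/s
adjust_throttle(+484): rpm ← 1727 +484 = 2211
adjust_throttle(-54): rpm ← 2211 -54 = 2157
set_airspeed(14.36): V ← 14.36 m/s
final state: V = 14.36 m/s, rpm = 2157 → n = rpm/60 = 35.950000 rev/s
target J* = 0.7299; solve J* = V/(n·D) for n: n = V/(J*·D) = 14.36/(0.7299 × 0.491) = 40.069100 rev/s
rpm = 60·n = 2404.145980

rpm = 2404.15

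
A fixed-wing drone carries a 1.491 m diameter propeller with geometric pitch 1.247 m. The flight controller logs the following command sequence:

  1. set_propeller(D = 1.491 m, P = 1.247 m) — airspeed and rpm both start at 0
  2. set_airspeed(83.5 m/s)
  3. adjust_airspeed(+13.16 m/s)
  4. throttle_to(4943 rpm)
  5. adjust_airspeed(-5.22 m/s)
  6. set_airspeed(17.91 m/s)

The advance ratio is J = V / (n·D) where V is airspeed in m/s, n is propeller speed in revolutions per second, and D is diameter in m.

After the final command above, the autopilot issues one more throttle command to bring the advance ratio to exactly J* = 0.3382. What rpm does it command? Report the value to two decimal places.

set_propeller: D = 1.491 m, P = 1.247 m (p = P/D = 0.836351); state ← (V=0, rpm=0)
set_airspeed(83.5): V ← 83.5 m/s
adjust_airspeed(+13.16): V ← 83.5 +13.16 = 96.66 m/s
throttle_to(4943): rpm ← 4943
adjust_airspeed(-5.22): V ← 96.66 -5.22 = 91.44 m/s
set_airspeed(17.91): V ← 17.91 m/s
final state: V = 17.91 m/s, rpm = 4943 → n = rpm/60 = 82.383333 rev/s
target J* = 0.3382; solve J* = V/(n·D) for n: n = V/(J*·D) = 17.91/(0.3382 × 1.491) = 35.517659 rev/s
rpm = 60·n = 2131.059569

rpm = 2131.06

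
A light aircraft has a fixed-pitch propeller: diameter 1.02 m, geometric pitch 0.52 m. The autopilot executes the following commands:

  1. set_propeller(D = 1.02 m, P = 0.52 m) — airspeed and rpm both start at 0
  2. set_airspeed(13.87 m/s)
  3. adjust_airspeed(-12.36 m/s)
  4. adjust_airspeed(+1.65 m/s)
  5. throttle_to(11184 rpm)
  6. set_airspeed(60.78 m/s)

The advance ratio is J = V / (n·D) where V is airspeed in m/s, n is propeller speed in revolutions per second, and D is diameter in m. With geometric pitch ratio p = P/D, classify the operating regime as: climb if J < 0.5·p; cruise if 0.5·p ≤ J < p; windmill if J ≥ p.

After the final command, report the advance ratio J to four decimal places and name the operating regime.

set_propeller: D = 1.02 m, P = 0.52 m (p = P/D = 0.509804); state ← (V=0, rpm=0)
set_airspeed(13.87): V ← 13.87 m/s
adjust_airspeed(-12.36): V ← 13.87 -12.36 = 1.51 m/s
adjust_airspeed(+1.65): V ← 1.51 +1.65 = 3.16 m/s
throttle_to(11184): rpm ← 11184
set_airspeed(60.78): V ← 60.78 m/s
final state: V = 60.78 m/s, rpm = 11184 → n = rpm/60 = 186.400000 rev/s
J = V / (n·D) = 60.78 / (186.400000 × 1.02) = 0.319679
regime bands: climb J<0.2549 | cruise [0.2549, 0.5098) | windmill J≥0.5098
J = 0.3197 → cruise

J = 0.3197, regime = cruise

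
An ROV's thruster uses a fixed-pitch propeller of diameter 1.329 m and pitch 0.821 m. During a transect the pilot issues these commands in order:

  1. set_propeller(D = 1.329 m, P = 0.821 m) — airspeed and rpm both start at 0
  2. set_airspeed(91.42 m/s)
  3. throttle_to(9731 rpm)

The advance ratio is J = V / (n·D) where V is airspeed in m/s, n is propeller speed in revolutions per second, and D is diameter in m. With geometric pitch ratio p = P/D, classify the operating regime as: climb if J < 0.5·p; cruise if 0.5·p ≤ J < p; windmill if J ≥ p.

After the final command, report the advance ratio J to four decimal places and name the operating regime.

J = 0.4241, regime = cruise

set_propeller: D = 1.329 m, P = 0.821 m (p = P/D = 0.617758); state ← (V=0, rpm=0)
set_airspeed(91.42): V ← 91.42 m/s
throttle_to(9731): rpm ← 9731
final state: V = 91.42 m/s, rpm = 9731 → n = rpm/60 = 162.183333 rev/s
J = V / (n·D) = 91.42 / (162.183333 × 1.329) = 0.424141
regime bands: climb J<0.3089 | cruise [0.3089, 0.6178) | windmill J≥0.6178
J = 0.4241 → cruise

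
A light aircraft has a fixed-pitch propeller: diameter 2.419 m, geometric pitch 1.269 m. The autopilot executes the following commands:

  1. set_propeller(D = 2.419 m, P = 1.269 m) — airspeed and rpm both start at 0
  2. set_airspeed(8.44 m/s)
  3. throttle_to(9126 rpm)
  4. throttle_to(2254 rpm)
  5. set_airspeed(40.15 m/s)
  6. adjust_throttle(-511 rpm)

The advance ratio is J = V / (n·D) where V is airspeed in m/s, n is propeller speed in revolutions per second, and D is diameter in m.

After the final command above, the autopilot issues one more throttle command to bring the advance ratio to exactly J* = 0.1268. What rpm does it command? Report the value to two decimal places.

rpm = 7853.83

set_propeller: D = 2.419 m, P = 1.269 m (p = P/D = 0.524597); state ← (V=0, rpm=0)
set_airspeed(8.44): V ← 8.44 m/s
throttle_to(9126): rpm ← 9126
throttle_to(2254): rpm ← 2254
set_airspeed(40.15): V ← 40.15 m/s
adjust_throttle(-511): rpm ← 2254 -511 = 1743
final state: V = 40.15 m/s, rpm = 1743 → n = rpm/60 = 29.050000 rev/s
target J* = 0.1268; solve J* = V/(n·D) for n: n = V/(J*·D) = 40.15/(0.1268 × 2.419) = 130.897221 rev/s
rpm = 60·n = 7853.833284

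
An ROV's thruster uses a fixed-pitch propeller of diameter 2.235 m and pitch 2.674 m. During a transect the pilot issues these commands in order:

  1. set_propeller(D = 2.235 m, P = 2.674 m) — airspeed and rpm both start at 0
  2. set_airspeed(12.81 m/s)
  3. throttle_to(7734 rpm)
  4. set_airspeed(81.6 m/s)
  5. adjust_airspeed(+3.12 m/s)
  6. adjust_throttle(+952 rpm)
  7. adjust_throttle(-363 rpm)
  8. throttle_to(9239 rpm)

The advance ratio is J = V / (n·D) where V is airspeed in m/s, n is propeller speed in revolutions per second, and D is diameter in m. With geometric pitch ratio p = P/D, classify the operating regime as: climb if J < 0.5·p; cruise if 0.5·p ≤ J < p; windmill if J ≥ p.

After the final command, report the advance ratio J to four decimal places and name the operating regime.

set_propeller: D = 2.235 m, P = 2.674 m (p = P/D = 1.196421); state ← (V=0, rpm=0)
set_airspeed(12.81): V ← 12.81 m/s
throttle_to(7734): rpm ← 7734
set_airspeed(81.6): V ← 81.6 m/s
adjust_airspeed(+3.12): V ← 81.6 +3.12 = 84.72 m/s
adjust_throttle(+952): rpm ← 7734 +952 = 8686
adjust_throttle(-363): rpm ← 8686 -363 = 8323
throttle_to(9239): rpm ← 9239
final state: V = 84.72 m/s, rpm = 9239 → n = rpm/60 = 153.983333 rev/s
J = V / (n·D) = 84.72 / (153.983333 × 2.235) = 0.246170
regime bands: climb J<0.5982 | cruise [0.5982, 1.1964) | windmill J≥1.1964
J = 0.2462 → climb

J = 0.2462, regime = climb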